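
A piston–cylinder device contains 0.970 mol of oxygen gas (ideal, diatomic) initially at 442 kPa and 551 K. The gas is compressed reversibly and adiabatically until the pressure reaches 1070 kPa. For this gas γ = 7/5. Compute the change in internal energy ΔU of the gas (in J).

V₁ = nRT₁/P₁ = 0.970×8.314×551/442 = 10.1 L.
Adiabatic: T₂/T₁ = (P₂/P₁)^((γ−1)/γ) ⇒ T₂ = 551×(2.42)^0.286 = 709 K; V₂ = 5.35 L.
For an ideal gas ΔU = nCvΔT with Cv = (5/2)R = 20.8 J/(mol·K).
ΔU = 0.970×20.8×(709−551) = 3190 J.

3190 J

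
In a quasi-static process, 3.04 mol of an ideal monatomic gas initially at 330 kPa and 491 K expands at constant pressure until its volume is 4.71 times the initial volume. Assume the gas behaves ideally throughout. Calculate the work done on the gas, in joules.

V₁ = nRT₁/P₁ = 3.04×8.314×491/330 = 37.6 L.
Isobaric: P stays 330 kPa; V/T = const ⇒ T₂ = 2310 K, V₂ = 177 L.
W = PΔV = 330×(177−37.6) kPa·L = 46000 J.
Work done on the gas = −W_by = -46000 J.

-46000 J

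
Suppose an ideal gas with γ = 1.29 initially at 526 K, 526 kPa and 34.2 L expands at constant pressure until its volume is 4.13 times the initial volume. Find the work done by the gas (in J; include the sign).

n = P₁V₁/(RT₁) = 526×34.2/(8.314×526) = 4.11 mol.
Isobaric: P stays 526 kPa; V/T = const ⇒ T₂ = 2170 K, V₂ = 141 L.
W = PΔV = 526×(141−34.2) kPa·L = 56300 J.

56300 J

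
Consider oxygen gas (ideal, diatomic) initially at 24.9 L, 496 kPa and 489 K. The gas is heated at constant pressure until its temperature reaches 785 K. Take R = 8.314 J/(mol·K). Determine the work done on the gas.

-7480 J

n = P₁V₁/(RT₁) = 496×24.9/(8.314×489) = 3.04 mol.
Isobaric: P stays 496 kPa; V/T = const ⇒ T₂ = 785 K, V₂ = 40.0 L.
W = PΔV = 496×(40.0−24.9) kPa·L = 7480 J.
Work done on the gas = −W_by = -7480 J.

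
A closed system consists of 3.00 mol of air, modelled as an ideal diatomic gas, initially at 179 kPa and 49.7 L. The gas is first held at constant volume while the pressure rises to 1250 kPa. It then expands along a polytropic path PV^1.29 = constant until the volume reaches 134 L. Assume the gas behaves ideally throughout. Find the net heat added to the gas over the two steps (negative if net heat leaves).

148000 J

T₁ = P₁V₁/(nR) = 179×49.7/(3.00×8.314) = 357 K.
Step 1 — Isochoric: V stays 49.7 L; P/T = const ⇒ T₂ = 2490 K, P₂ = 1250 kPa.
W = 0 (no volume change).
ΔU = nCvΔT = 3.00×20.8×(2490−357) = 133000 J.
Q = ΔU = 133000 J.
State after step 1: P = 1250 kPa, V = 49.7 L, T = 2490 K.
Step 2 — Polytropic n=1.29: T₂ = T₁(V₁/V₂)^(n−1) = 2490×(0.371)^0.29 = 1870 K; P₂ = P₁(V₁/V₂)^n = 348 kPa.
W = (P₁V₁−P₂V₂)/(n−1) = (1250×49.7−348×134)/0.29 = 53500 J.
ΔU = nCvΔT = 3.00×20.8×(1870−2490) = -38800 J.
Q = ΔU + W = 14700 J.
Net over both steps: W = 53500 J, Q = 148000 J, ΔU = 94200 J.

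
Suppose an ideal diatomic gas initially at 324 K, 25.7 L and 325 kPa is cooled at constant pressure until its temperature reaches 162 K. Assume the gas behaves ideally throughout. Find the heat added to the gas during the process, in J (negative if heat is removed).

n = P₁V₁/(RT₁) = 325×25.7/(8.314×324) = 3.10 mol.
Isobaric: P stays 325 kPa; V/T = const ⇒ T₂ = 162 K, V₂ = 12.8 L.
W = PΔV = 325×(12.8−25.7) kPa·L = -4180 J.
ΔU = nCvΔT = 3.10×20.8×(162−324) = -10400 J.
Q = ΔU + W = nCpΔT = -14600 J.

-14600 J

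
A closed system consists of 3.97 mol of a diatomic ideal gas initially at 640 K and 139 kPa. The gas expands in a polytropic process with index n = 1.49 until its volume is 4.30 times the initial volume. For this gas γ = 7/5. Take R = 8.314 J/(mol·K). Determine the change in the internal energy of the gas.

V₁ = nRT₁/P₁ = 3.97×8.314×640/139 = 152 L.
Polytropic n=1.49: T₂ = T₁(V₁/V₂)^(n−1) = 640×(0.233)^0.49 = 313 K; P₂ = P₁(V₁/V₂)^n = 15.8 kPa.
For an ideal gas ΔU = nCvΔT with Cv = (5/2)R = 20.8 J/(mol·K).
ΔU = 3.97×20.8×(313−640) = -27000 J.

-27000 J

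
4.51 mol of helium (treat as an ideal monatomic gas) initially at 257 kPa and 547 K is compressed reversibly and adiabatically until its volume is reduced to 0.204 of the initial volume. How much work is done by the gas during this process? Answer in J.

-58000 J

V₁ = nRT₁/P₁ = 4.51×8.314×547/257 = 79.8 L.
Adiabatic: TV^(γ−1) = const ⇒ T₂ = 547×(4.90)^0.667 = 1580 K; PV^γ = const ⇒ P₂ = 3640 kPa.
ΔU = nCvΔT = 4.51×12.5×(1580−547) = 58000 J.
Q = 0 for an adiabatic process, so W = −ΔU = -58000 J.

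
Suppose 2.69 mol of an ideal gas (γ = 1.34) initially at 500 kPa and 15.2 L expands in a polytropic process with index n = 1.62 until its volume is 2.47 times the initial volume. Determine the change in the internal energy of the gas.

T₁ = P₁V₁/(nR) = 500×15.2/(2.69×8.314) = 340 K.
Polytropic n=1.62: T₂ = T₁(V₁/V₂)^(n−1) = 340×(0.405)^0.62 = 194 K; P₂ = P₁(V₁/V₂)^n = 116 kPa.
For an ideal gas ΔU = nCvΔT with Cv = R/(γ−1) = 24.5 J/(mol·K).
ΔU = 2.69×24.5×(194−340) = -9590 J.

-9590 J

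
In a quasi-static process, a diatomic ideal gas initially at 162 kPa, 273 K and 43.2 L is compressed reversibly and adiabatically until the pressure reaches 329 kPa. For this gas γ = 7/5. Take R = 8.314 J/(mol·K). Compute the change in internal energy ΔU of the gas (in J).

n = P₁V₁/(RT₁) = 162×43.2/(8.314×273) = 3.08 mol.
Adiabatic: T₂/T₁ = (P₂/P₁)^((γ−1)/γ) ⇒ T₂ = 273×(2.03)^0.286 = 334 K; V₂ = 26.0 L.
For an ideal gas ΔU = nCvΔT with Cv = (5/2)R = 20.8 J/(mol·K).
ΔU = 3.08×20.8×(334−273) = 3930 J.

3930 J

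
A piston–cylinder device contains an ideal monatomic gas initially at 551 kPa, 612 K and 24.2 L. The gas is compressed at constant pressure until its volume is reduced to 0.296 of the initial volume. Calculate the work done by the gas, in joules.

-9390 J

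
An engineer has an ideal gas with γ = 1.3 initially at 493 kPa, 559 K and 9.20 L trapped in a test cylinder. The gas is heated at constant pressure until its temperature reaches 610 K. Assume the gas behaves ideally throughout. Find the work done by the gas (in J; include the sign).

414 J

n = P₁V₁/(RT₁) = 493×9.20/(8.314×559) = 0.976 mol.
Isobaric: P stays 493 kPa; V/T = const ⇒ T₂ = 610 K, V₂ = 10.0 L.
W = PΔV = 493×(10.0−9.20) kPa·L = 414 J.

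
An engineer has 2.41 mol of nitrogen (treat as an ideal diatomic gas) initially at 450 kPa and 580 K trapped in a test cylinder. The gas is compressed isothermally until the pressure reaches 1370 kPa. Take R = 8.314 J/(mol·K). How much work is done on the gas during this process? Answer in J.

V₁ = nRT₁/P₁ = 2.41×8.314×580/450 = 25.8 L.
Isothermal: T stays 580 K; PV = const ⇒ V₂ = 8.48 L, P₂ = 1370 kPa.
W = nRT ln(V₂/V₁) = 2.41×8.314×580×ln(0.328) = -12900 J.
Work done on the gas = −W_by = 12900 J.

12900 J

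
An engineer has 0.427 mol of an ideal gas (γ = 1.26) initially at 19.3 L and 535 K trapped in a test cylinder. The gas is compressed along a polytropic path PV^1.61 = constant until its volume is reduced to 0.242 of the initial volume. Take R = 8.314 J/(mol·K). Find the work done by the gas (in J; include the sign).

-4280 J

P₁ = nRT₁/V₁ = 0.427×8.314×535/19.3 = 98.4 kPa.
Polytropic n=1.61: T₂ = T₁(V₁/V₂)^(n−1) = 535×(4.13)^0.61 = 1270 K; P₂ = P₁(V₁/V₂)^n = 966 kPa.
W = (P₁V₁−P₂V₂)/(n−1) = (98.4×19.3−966×4.67)/0.61 = -4280 J.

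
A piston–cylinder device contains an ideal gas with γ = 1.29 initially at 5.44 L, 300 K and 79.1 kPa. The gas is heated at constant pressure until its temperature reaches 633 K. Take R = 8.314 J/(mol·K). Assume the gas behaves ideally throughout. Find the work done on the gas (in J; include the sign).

-478 J

n = P₁V₁/(RT₁) = 79.1×5.44/(8.314×300) = 0.173 mol.
Isobaric: P stays 79.1 kPa; V/T = const ⇒ T₂ = 633 K, V₂ = 11.5 L.
W = PΔV = 79.1×(11.5−5.44) kPa·L = 478 J.
Work done on the gas = −W_by = -478 J.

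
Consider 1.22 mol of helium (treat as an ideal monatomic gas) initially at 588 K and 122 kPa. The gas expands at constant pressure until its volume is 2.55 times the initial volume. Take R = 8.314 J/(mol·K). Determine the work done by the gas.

V₁ = nRT₁/P₁ = 1.22×8.314×588/122 = 48.9 L.
Isobaric: P stays 122 kPa; V/T = const ⇒ T₂ = 1500 K, V₂ = 125 L.
W = PΔV = 122×(125−48.9) kPa·L = 9240 J.

9240 J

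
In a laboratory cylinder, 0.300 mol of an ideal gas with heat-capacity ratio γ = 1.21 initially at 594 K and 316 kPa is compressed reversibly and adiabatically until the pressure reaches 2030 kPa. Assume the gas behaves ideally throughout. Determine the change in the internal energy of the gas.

2690 J

V₁ = nRT₁/P₁ = 0.300×8.314×594/316 = 4.69 L.
Adiabatic: T₂/T₁ = (P₂/P₁)^((γ−1)/γ) ⇒ T₂ = 594×(6.42)^0.174 = 820 K; V₂ = 1.01 L.
For an ideal gas ΔU = nCvΔT with Cv = R/(γ−1) = 39.6 J/(mol·K).
ΔU = 0.300×39.6×(820−594) = 2690 J.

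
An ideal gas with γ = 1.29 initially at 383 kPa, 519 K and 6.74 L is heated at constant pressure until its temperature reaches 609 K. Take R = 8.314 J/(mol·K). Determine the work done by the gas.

n = P₁V₁/(RT₁) = 383×6.74/(8.314×519) = 0.598 mol.
Isobaric: P stays 383 kPa; V/T = const ⇒ T₂ = 609 K, V₂ = 7.91 L.
W = PΔV = 383×(7.91−6.74) kPa·L = 448 J.

448 J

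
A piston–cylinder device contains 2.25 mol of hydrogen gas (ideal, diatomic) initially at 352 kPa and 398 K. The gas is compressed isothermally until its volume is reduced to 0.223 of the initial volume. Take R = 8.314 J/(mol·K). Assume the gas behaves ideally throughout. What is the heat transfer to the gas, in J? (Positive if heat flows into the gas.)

V₁ = nRT₁/P₁ = 2.25×8.314×398/352 = 21.2 L.
Isothermal: T stays 398 K; PV = const ⇒ V₂ = 4.72 L, P₂ = 1580 kPa.
ΔU = 0 (ideal gas, T constant).
W = nRT ln(V₂/V₁) = 2.25×8.314×398×ln(0.223) = -11200 J.
Q = ΔU + W = -11200 J.

-11200 J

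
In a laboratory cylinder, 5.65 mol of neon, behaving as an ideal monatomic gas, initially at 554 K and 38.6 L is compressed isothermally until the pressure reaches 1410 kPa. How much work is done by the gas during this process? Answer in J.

-19200 J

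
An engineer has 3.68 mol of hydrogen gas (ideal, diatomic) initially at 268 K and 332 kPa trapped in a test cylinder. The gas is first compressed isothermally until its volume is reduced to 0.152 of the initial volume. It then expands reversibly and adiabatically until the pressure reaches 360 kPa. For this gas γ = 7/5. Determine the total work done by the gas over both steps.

V₁ = nRT₁/P₁ = 3.68×8.314×268/332 = 24.7 L.
Step 1 — Isothermal: T stays 268 K; PV = const ⇒ V₂ = 3.75 L, P₂ = 2180 kPa.
ΔU = 0 (ideal gas, T constant).
W = nRT ln(V₂/V₁) = 3.68×8.314×268×ln(0.152) = -15400 J.
Q = ΔU + W = -15400 J.
State after step 1: P = 2180 kPa, V = 3.75 L, T = 268 K.
Step 2 — Adiabatic: T₂/T₁ = (P₂/P₁)^((γ−1)/γ) ⇒ T₂ = 268×(0.165)^0.286 = 160 K; V₂ = 13.6 L.
ΔU = nCvΔT = 3.68×20.8×(160−268) = -8250 J.
Q = 0 for an adiabatic process, so W = −ΔU = 8250 J.
Net over both steps: W = -7190 J, Q = -15400 J, ΔU = -8250 J.

-7190 J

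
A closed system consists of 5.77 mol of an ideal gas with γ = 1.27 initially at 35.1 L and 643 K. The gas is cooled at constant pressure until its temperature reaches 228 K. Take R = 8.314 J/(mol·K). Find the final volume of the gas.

12.4 L

P₁ = nRT₁/V₁ = 5.77×8.314×643/35.1 = 879 kPa.
Isobaric: P stays 879 kPa; V/T = const ⇒ T₂ = 228 K, V₂ = 12.4 L.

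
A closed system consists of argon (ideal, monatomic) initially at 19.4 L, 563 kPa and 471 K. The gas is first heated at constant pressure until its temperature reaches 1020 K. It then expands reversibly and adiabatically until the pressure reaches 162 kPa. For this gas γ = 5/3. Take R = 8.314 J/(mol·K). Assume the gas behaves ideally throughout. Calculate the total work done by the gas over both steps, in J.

26700 J

n = P₁V₁/(RT₁) = 563×19.4/(8.314×471) = 2.79 mol.
Step 1 — Isobaric: P stays 563 kPa; V/T = const ⇒ T₂ = 1020 K, V₂ = 42.0 L.
W = PΔV = 563×(42.0−19.4) kPa·L = 12700 J.
ΔU = nCvΔT = 2.79×12.5×(1020−471) = 19100 J.
Q = ΔU + W = nCpΔT = 31800 J.
State after step 1: P = 563 kPa, V = 42.0 L, T = 1020 K.
Step 2 — Adiabatic: T₂/T₁ = (P₂/P₁)^((γ−1)/γ) ⇒ T₂ = 1020×(0.288)^0.400 = 620 K; V₂ = 88.7 L.
ΔU = nCvΔT = 2.79×12.5×(620−1020) = -13900 J.
Q = 0 for an adiabatic process, so W = −ΔU = 13900 J.
Net over both steps: W = 26700 J, Q = 31800 J, ΔU = 5170 J.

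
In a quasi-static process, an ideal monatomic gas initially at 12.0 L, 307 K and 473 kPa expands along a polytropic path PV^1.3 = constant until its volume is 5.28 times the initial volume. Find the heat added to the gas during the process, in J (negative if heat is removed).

n = P₁V₁/(RT₁) = 473×12.0/(8.314×307) = 2.22 mol.
Polytropic n=1.3: T₂ = T₁(V₁/V₂)^(n−1) = 307×(0.189)^0.30 = 186 K; P₂ = P₁(V₁/V₂)^n = 54.4 kPa.
W = (P₁V₁−P₂V₂)/(n−1) = (473×12.0−54.4×63.4)/0.30 = 7440 J.
ΔU = nCvΔT = 2.22×12.5×(186−307) = -3350 J.
Q = ΔU + W = 4090 J.

4090 J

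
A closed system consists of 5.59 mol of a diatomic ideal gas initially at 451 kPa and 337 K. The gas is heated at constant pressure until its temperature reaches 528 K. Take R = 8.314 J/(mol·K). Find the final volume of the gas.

54.4 L

V₁ = nRT₁/P₁ = 5.59×8.314×337/451 = 34.7 L.
Isobaric: P stays 451 kPa; V/T = const ⇒ T₂ = 528 K, V₂ = 54.4 L.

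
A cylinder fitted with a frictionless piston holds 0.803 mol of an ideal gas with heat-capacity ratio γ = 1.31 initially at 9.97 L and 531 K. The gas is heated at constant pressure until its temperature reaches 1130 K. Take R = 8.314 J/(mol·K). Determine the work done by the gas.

4000 J

P₁ = nRT₁/V₁ = 0.803×8.314×531/9.97 = 356 kPa.
Isobaric: P stays 356 kPa; V/T = const ⇒ T₂ = 1130 K, V₂ = 21.2 L.
W = PΔV = 356×(21.2−9.97) kPa·L = 4000 J.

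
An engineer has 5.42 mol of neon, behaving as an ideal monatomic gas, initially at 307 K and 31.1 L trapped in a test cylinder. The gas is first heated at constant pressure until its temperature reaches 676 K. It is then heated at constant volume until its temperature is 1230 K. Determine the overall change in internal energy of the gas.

P₁ = nRT₁/V₁ = 5.42×8.314×307/31.1 = 445 kPa.
Step 1 — Isobaric: P stays 445 kPa; V/T = const ⇒ T₂ = 676 K, V₂ = 68.5 L.
W = PΔV = 445×(68.5−31.1) kPa·L = 16600 J.
ΔU = nCvΔT = 5.42×12.5×(676−307) = 24900 J.
Q = ΔU + W = nCpΔT = 41600 J.
State after step 1: P = 445 kPa, V = 68.5 L, T = 676 K.
Step 2 — Isochoric: V stays 68.5 L; P/T = const ⇒ T₂ = 1230 K, P₂ = 809 kPa.
W = 0 (no volume change).
ΔU = nCvΔT = 5.42×12.5×(1230−676) = 37400 J.
Q = ΔU = 37400 J.
Net over both steps: W = 16600 J, Q = 79000 J, ΔU = 62400 J.

62400 J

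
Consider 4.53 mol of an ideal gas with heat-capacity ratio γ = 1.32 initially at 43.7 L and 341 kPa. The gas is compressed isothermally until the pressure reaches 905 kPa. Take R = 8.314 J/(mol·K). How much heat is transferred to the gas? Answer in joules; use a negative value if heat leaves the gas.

T₁ = P₁V₁/(nR) = 341×43.7/(4.53×8.314) = 396 K.
Isothermal: T stays 396 K; PV = const ⇒ V₂ = 16.5 L, P₂ = 905 kPa.
ΔU = 0 (ideal gas, T constant).
W = nRT ln(V₂/V₁) = 4.53×8.314×396×ln(0.377) = -14500 J.
Q = ΔU + W = -14500 J.

-14500 J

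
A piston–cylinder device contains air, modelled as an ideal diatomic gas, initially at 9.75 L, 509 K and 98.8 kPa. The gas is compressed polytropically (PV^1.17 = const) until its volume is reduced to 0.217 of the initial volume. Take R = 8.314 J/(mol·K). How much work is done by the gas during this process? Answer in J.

-1680 J

n = P₁V₁/(RT₁) = 98.8×9.75/(8.314×509) = 0.228 mol.
Polytropic n=1.17: T₂ = T₁(V₁/V₂)^(n−1) = 509×(4.61)^0.17 = 660 K; P₂ = P₁(V₁/V₂)^n = 590 kPa.
W = (P₁V₁−P₂V₂)/(n−1) = (98.8×9.75−590×2.12)/0.17 = -1680 J.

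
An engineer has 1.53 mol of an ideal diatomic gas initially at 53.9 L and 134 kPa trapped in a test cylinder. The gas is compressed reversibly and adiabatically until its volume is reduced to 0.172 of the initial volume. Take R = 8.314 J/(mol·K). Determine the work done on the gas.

T₁ = P₁V₁/(nR) = 134×53.9/(1.53×8.314) = 568 K.
Adiabatic: TV^(γ−1) = const ⇒ T₂ = 568×(5.81)^0.400 = 1150 K; PV^γ = const ⇒ P₂ = 1580 kPa.
ΔU = nCvΔT = 1.53×20.8×(1150−568) = 18500 J.
Q = 0 for an adiabatic process, so W = −ΔU = -18500 J.
Work done on the gas = −W_by = 18500 J.

18500 J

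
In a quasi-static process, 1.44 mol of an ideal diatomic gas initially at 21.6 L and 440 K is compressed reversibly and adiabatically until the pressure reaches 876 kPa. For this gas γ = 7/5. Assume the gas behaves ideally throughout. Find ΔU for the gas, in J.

P₁ = nRT₁/V₁ = 1.44×8.314×440/21.6 = 244 kPa.
Adiabatic: T₂/T₁ = (P₂/P₁)^((γ−1)/γ) ⇒ T₂ = 440×(3.59)^0.286 = 634 K; V₂ = 8.67 L.
For an ideal gas ΔU = nCvΔT with Cv = (5/2)R = 20.8 J/(mol·K).
ΔU = 1.44×20.8×(634−440) = 5810 J.

5810 J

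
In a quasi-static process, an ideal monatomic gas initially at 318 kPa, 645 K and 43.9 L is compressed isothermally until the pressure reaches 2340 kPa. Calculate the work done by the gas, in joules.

-27900 J

n = P₁V₁/(RT₁) = 318×43.9/(8.314×645) = 2.60 mol.
Isothermal: T stays 645 K; PV = const ⇒ V₂ = 5.97 L, P₂ = 2340 kPa.
W = nRT ln(V₂/V₁) = 2.60×8.314×645×ln(0.136) = -27900 J.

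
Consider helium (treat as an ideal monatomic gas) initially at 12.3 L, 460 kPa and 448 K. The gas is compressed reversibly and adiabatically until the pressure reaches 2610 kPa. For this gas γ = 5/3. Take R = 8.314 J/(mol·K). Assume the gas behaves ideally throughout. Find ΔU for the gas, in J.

8510 J

n = P₁V₁/(RT₁) = 460×12.3/(8.314×448) = 1.52 mol.
Adiabatic: T₂/T₁ = (P₂/P₁)^((γ−1)/γ) ⇒ T₂ = 448×(5.67)^0.400 = 897 K; V₂ = 4.34 L.
For an ideal gas ΔU = nCvΔT with Cv = (3/2)R = 12.5 J/(mol·K).
ΔU = 1.52×12.5×(897−448) = 8510 J.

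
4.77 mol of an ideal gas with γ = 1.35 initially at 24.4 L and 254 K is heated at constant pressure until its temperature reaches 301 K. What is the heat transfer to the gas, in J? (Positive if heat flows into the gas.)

P₁ = nRT₁/V₁ = 4.77×8.314×254/24.4 = 413 kPa.
Isobaric: P stays 413 kPa; V/T = const ⇒ T₂ = 301 K, V₂ = 28.9 L.
W = PΔV = 413×(28.9−24.4) kPa·L = 1860 J.
ΔU = nCvΔT = 4.77×23.8×(301−254) = 5330 J.
Q = ΔU + W = nCpΔT = 7190 J.

7190 J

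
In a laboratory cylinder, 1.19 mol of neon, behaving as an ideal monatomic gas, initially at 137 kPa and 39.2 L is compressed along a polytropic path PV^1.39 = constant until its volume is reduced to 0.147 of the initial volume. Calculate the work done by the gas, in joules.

T₁ = P₁V₁/(nR) = 137×39.2/(1.19×8.314) = 543 K.
Polytropic n=1.39: T₂ = T₁(V₁/V₂)^(n−1) = 543×(6.80)^0.39 = 1150 K; P₂ = P₁(V₁/V₂)^n = 1970 kPa.
W = (P₁V₁−P₂V₂)/(n−1) = (137×39.2−1970×5.76)/0.39 = -15300 J.

-15300 J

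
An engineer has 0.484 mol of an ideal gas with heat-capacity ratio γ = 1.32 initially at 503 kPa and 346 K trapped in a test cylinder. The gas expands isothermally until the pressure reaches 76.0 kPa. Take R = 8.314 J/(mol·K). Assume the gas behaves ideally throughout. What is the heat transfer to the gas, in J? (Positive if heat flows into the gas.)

2630 J

V₁ = nRT₁/P₁ = 0.484×8.314×346/503 = 2.77 L.
Isothermal: T stays 346 K; PV = const ⇒ V₂ = 18.3 L, P₂ = 76.0 kPa.
ΔU = 0 (ideal gas, T constant).
W = nRT ln(V₂/V₁) = 0.484×8.314×346×ln(6.62) = 2630 J.
Q = ΔU + W = 2630 J.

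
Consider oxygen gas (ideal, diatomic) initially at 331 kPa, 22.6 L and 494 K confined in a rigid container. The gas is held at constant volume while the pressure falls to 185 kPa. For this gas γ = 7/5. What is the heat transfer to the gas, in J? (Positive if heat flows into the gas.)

n = P₁V₁/(RT₁) = 331×22.6/(8.314×494) = 1.82 mol.
Isochoric: V stays 22.6 L; P/T = const ⇒ T₂ = 276 K, P₂ = 185 kPa.
W = 0 (no volume change).
ΔU = nCvΔT = 1.82×20.8×(276−494) = -8250 J.
Q = ΔU = -8250 J.

-8250 J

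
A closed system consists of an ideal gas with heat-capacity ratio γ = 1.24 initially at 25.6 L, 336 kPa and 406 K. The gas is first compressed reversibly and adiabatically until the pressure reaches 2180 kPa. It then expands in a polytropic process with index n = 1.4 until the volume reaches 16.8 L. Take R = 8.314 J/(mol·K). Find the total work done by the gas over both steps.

n = P₁V₁/(RT₁) = 336×25.6/(8.314×406) = 2.55 mol.
Step 1 — Adiabatic: T₂/T₁ = (P₂/P₁)^((γ−1)/γ) ⇒ T₂ = 406×(6.49)^0.194 = 583 K; V₂ = 5.67 L.
ΔU = nCvΔT = 2.55×34.6×(583−406) = 15600 J.
Q = 0 for an adiabatic process, so W = −ΔU = -15600 J.
State after step 1: P = 2180 kPa, V = 5.67 L, T = 583 K.
Step 2 — Polytropic n=1.4: T₂ = T₁(V₁/V₂)^(n−1) = 583×(0.337)^0.40 = 377 K; P₂ = P₁(V₁/V₂)^n = 476 kPa.
W = (P₁V₁−P₂V₂)/(n−1) = (2180×5.67−476×16.8)/0.40 = 10900 J.
ΔU = nCvΔT = 2.55×34.6×(377−583) = -18100 J.
Q = ΔU + W = -7260 J.
Net over both steps: W = -4740 J, Q = -7260 J, ΔU = -2520 J.

-4740 J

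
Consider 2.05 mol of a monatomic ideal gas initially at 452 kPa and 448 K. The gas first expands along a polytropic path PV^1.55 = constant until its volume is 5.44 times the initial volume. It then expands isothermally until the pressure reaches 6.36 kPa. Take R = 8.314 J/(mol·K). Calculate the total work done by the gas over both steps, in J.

V₁ = nRT₁/P₁ = 2.05×8.314×448/452 = 16.9 L.
Step 1 — Polytropic n=1.55: T₂ = T₁(V₁/V₂)^(n−1) = 448×(0.184)^0.55 = 176 K; P₂ = P₁(V₁/V₂)^n = 32.7 kPa.
W = (P₁V₁−P₂V₂)/(n−1) = (452×16.9−32.7×91.9)/0.55 = 8410 J.
ΔU = nCvΔT = 2.05×12.5×(176−448) = -6940 J.
Q = ΔU + W = 1470 J.
State after step 1: P = 32.7 kPa, V = 91.9 L, T = 176 K.
Step 2 — Isothermal: T stays 176 K; PV = const ⇒ V₂ = 473 L, P₂ = 6.36 kPa.
ΔU = 0 (ideal gas, T constant).
W = nRT ln(V₂/V₁) = 2.05×8.314×176×ln(5.15) = 4930 J.
Q = ΔU + W = 4930 J.
Net over both steps: W = 13300 J, Q = 6400 J, ΔU = -6940 J.

13300 J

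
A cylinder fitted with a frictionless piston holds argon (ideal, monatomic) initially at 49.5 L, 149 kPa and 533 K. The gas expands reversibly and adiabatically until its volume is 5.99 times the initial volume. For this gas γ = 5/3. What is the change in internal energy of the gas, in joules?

-7710 J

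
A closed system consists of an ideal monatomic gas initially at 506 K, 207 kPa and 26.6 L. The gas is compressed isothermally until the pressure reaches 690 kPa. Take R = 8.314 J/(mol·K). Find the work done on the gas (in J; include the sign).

6630 J

n = P₁V₁/(RT₁) = 207×26.6/(8.314×506) = 1.31 mol.
Isothermal: T stays 506 K; PV = const ⇒ V₂ = 7.98 L, P₂ = 690 kPa.
W = nRT ln(V₂/V₁) = 1.31×8.314×506×ln(0.300) = -6630 J.
Work done on the gas = −W_by = 6630 J.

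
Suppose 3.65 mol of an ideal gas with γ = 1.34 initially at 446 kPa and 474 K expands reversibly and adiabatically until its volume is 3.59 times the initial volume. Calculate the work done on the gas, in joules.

V₁ = nRT₁/P₁ = 3.65×8.314×474/446 = 32.3 L.
Adiabatic: TV^(γ−1) = const ⇒ T₂ = 474×(0.279)^0.340 = 307 K; PV^γ = const ⇒ P₂ = 80.4 kPa.
ΔU = nCvΔT = 3.65×24.5×(307−474) = -14900 J.
Q = 0 for an adiabatic process, so W = −ΔU = 14900 J.
Work done on the gas = −W_by = -14900 J.

-14900 J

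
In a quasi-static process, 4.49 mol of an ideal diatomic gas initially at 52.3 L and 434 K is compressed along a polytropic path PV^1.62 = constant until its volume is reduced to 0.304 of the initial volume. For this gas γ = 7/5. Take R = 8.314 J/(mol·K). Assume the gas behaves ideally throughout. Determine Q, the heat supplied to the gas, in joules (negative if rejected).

15700 J

P₁ = nRT₁/V₁ = 4.49×8.314×434/52.3 = 310 kPa.
Polytropic n=1.62: T₂ = T₁(V₁/V₂)^(n−1) = 434×(3.29)^0.62 = 908 K; P₂ = P₁(V₁/V₂)^n = 2130 kPa.
W = (P₁V₁−P₂V₂)/(n−1) = (310×52.3−2130×15.9)/0.62 = -28500 J.
ΔU = nCvΔT = 4.49×20.8×(908−434) = 44200 J.
Q = ΔU + W = 15700 J.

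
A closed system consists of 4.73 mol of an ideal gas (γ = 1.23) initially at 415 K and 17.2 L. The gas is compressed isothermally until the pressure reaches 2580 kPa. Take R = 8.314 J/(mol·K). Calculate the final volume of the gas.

P₁ = nRT₁/V₁ = 4.73×8.314×415/17.2 = 949 kPa.
Isothermal: T stays 415 K; PV = const ⇒ V₂ = 6.33 L, P₂ = 2580 kPa.

6.33 L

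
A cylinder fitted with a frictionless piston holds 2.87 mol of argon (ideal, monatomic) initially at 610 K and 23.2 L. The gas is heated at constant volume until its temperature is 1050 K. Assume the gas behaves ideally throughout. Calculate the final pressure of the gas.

1080 kPa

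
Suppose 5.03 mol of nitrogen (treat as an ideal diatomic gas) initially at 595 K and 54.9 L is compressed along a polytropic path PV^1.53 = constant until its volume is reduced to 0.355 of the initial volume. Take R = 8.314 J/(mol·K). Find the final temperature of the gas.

P₁ = nRT₁/V₁ = 5.03×8.314×595/54.9 = 453 kPa.
Polytropic n=1.53: T₂ = T₁(V₁/V₂)^(n−1) = 595×(2.82)^0.53 = 1030 K; P₂ = P₁(V₁/V₂)^n = 2210 kPa.

1030 K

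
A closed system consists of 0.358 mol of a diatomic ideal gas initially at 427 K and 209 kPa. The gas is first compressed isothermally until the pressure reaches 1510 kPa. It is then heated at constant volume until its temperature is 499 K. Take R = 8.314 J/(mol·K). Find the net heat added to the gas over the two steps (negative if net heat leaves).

-1980 J

V₁ = nRT₁/P₁ = 0.358×8.314×427/209 = 6.08 L.
Step 1 — Isothermal: T stays 427 K; PV = const ⇒ V₂ = 0.842 L, P₂ = 1510 kPa.
ΔU = 0 (ideal gas, T constant).
W = nRT ln(V₂/V₁) = 0.358×8.314×427×ln(0.138) = -2510 J.
Q = ΔU + W = -2510 J.
State after step 1: P = 1510 kPa, V = 0.842 L, T = 427 K.
Step 2 — Isochoric: V stays 0.842 L; P/T = const ⇒ T₂ = 499 K, P₂ = 1760 kPa.
W = 0 (no volume change).
ΔU = nCvΔT = 0.358×20.8×(499−427) = 536 J.
Q = ΔU = 536 J.
Net over both steps: W = -2510 J, Q = -1980 J, ΔU = 536 J.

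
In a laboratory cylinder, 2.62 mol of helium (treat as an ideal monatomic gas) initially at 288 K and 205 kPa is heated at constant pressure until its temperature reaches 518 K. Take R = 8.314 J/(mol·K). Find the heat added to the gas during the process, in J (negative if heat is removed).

12500 J

V₁ = nRT₁/P₁ = 2.62×8.314×288/205 = 30.6 L.
Isobaric: P stays 205 kPa; V/T = const ⇒ T₂ = 518 K, V₂ = 55.0 L.
W = PΔV = 205×(55.0−30.6) kPa·L = 5010 J.
ΔU = nCvΔT = 2.62×12.5×(518−288) = 7520 J.
Q = ΔU + W = nCpΔT = 12500 J.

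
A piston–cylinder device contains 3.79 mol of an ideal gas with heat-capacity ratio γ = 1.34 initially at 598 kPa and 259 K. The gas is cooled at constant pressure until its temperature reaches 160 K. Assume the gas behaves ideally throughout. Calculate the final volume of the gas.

8.43 L

V₁ = nRT₁/P₁ = 3.79×8.314×259/598 = 13.6 L.
Isobaric: P stays 598 kPa; V/T = const ⇒ T₂ = 160 K, V₂ = 8.43 L.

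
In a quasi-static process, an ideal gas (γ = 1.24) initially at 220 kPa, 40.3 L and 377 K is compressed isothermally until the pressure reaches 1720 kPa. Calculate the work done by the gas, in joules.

n = P₁V₁/(RT₁) = 220×40.3/(8.314×377) = 2.83 mol.
Isothermal: T stays 377 K; PV = const ⇒ V₂ = 5.15 L, P₂ = 1720 kPa.
W = nRT ln(V₂/V₁) = 2.83×8.314×377×ln(0.128) = -18200 J.

-18200 J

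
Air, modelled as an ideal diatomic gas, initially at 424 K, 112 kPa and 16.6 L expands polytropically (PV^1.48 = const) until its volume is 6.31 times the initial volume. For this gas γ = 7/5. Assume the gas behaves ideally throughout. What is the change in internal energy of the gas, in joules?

-2730 J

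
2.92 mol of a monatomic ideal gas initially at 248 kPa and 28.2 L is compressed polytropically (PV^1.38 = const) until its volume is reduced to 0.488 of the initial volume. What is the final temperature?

378 K

T₁ = P₁V₁/(nR) = 248×28.2/(2.92×8.314) = 288 K.
Polytropic n=1.38: T₂ = T₁(V₁/V₂)^(n−1) = 288×(2.05)^0.38 = 378 K; P₂ = P₁(V₁/V₂)^n = 667 kPa.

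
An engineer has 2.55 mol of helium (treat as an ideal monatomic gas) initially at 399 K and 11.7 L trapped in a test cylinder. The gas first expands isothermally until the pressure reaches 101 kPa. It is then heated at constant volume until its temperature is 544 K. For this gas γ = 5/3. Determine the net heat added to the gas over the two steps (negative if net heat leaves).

P₁ = nRT₁/V₁ = 2.55×8.314×399/11.7 = 723 kPa.
Step 1 — Isothermal: T stays 399 K; PV = const ⇒ V₂ = 83.8 L, P₂ = 101 kPa.
ΔU = 0 (ideal gas, T constant).
W = nRT ln(V₂/V₁) = 2.55×8.314×399×ln(7.16) = 16600 J.
Q = ΔU + W = 16600 J.
State after step 1: P = 101 kPa, V = 83.8 L, T = 399 K.
Step 2 — Isochoric: V stays 83.8 L; P/T = const ⇒ T₂ = 544 K, P₂ = 138 kPa.
W = 0 (no volume change).
ΔU = nCvΔT = 2.55×12.5×(544−399) = 4610 J.
Q = ΔU = 4610 J.
Net over both steps: W = 16600 J, Q = 21300 J, ΔU = 4610 J.

21300 J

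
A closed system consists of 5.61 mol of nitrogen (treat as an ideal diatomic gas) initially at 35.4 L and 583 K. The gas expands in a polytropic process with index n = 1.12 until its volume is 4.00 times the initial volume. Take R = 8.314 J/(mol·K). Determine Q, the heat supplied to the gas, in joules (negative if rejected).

24300 J

P₁ = nRT₁/V₁ = 5.61×8.314×583/35.4 = 768 kPa.
Polytropic n=1.12: T₂ = T₁(V₁/V₂)^(n−1) = 583×(0.250)^0.12 = 494 K; P₂ = P₁(V₁/V₂)^n = 163 kPa.
W = (P₁V₁−P₂V₂)/(n−1) = (768×35.4−163×142)/0.12 = 34700 J.
ΔU = nCvΔT = 5.61×20.8×(494−583) = -10400 J.
Q = ΔU + W = 24300 J.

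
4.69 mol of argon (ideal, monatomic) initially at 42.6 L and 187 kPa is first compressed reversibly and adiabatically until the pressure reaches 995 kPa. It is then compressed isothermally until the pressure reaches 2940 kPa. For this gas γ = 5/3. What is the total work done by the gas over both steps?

-28200 J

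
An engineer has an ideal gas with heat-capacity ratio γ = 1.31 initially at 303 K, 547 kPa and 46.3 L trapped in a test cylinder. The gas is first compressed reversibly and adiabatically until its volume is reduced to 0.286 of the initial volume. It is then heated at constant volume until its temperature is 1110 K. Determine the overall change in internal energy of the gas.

218000 J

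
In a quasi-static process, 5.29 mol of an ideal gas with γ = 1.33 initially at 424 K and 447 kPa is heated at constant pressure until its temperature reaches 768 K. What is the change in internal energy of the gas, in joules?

V₁ = nRT₁/P₁ = 5.29×8.314×424/447 = 41.7 L.
Isobaric: P stays 447 kPa; V/T = const ⇒ T₂ = 768 K, V₂ = 75.6 L.
For an ideal gas ΔU = nCvΔT with Cv = R/(γ−1) = 25.2 J/(mol·K).
ΔU = 5.29×25.2×(768−424) = 45800 J.

45800 J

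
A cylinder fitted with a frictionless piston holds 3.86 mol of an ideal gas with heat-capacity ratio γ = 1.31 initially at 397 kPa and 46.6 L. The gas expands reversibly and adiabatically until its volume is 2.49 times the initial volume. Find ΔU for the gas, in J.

-14700 J

T₁ = P₁V₁/(nR) = 397×46.6/(3.86×8.314) = 576 K.
Adiabatic: TV^(γ−1) = const ⇒ T₂ = 576×(0.402)^0.310 = 434 K; PV^γ = const ⇒ P₂ = 120 kPa.
For an ideal gas ΔU = nCvΔT with Cv = R/(γ−1) = 26.8 J/(mol·K).
ΔU = 3.86×26.8×(434−576) = -14700 J.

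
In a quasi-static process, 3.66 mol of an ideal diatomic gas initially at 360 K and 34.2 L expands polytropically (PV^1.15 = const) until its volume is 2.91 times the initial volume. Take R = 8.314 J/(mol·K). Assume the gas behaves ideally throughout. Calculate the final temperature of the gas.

307 K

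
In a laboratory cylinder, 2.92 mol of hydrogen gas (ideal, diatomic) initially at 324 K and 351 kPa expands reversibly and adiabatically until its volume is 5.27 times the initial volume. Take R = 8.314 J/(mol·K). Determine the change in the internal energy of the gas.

-9550 J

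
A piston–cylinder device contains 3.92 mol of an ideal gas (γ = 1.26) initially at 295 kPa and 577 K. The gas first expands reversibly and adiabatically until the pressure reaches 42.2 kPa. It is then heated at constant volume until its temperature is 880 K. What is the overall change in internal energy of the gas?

38000 J

V₁ = nRT₁/P₁ = 3.92×8.314×577/295 = 63.7 L.
Step 1 — Adiabatic: T₂/T₁ = (P₂/P₁)^((γ−1)/γ) ⇒ T₂ = 577×(0.143)^0.206 = 386 K; V₂ = 298 L.
ΔU = nCvΔT = 3.92×32.0×(386−577) = -23900 J.
Q = 0 for an adiabatic process, so W = −ΔU = 23900 J.
State after step 1: P = 42.2 kPa, V = 298 L, T = 386 K.
Step 2 — Isochoric: V stays 298 L; P/T = const ⇒ T₂ = 880 K, P₂ = 96.1 kPa.
W = 0 (no volume change).
ΔU = nCvΔT = 3.92×32.0×(880−386) = 61900 J.
Q = ΔU = 61900 J.
Net over both steps: W = 23900 J, Q = 61900 J, ΔU = 38000 J.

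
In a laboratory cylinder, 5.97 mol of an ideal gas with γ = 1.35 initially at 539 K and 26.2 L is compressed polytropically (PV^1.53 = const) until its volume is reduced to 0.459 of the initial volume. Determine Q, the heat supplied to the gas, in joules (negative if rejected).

P₁ = nRT₁/V₁ = 5.97×8.314×539/26.2 = 1020 kPa.
Polytropic n=1.53: T₂ = T₁(V₁/V₂)^(n−1) = 539×(2.18)^0.53 = 814 K; P₂ = P₁(V₁/V₂)^n = 3360 kPa.
W = (P₁V₁−P₂V₂)/(n−1) = (1020×26.2−3360×12.0)/0.53 = -25800 J.
ΔU = nCvΔT = 5.97×23.8×(814−539) = 39100 J.
Q = ΔU + W = 13300 J.

13300 J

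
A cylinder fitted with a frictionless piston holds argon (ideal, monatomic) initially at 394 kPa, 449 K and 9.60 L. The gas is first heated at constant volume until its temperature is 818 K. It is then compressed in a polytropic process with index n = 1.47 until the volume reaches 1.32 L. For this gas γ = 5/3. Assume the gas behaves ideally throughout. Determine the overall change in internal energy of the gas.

20600 J

n = P₁V₁/(RT₁) = 394×9.60/(8.314×449) = 1.01 mol.
Step 1 — Isochoric: V stays 9.60 L; P/T = const ⇒ T₂ = 818 K, P₂ = 718 kPa.
W = 0 (no volume change).
ΔU = nCvΔT = 1.01×12.5×(818−449) = 4660 J.
Q = ΔU = 4660 J.
State after step 1: P = 718 kPa, V = 9.60 L, T = 818 K.
Step 2 — Polytropic n=1.47: T₂ = T₁(V₁/V₂)^(n−1) = 818×(7.27)^0.47 = 2080 K; P₂ = P₁(V₁/V₂)^n = 13300 kPa.
W = (P₁V₁−P₂V₂)/(n−1) = (718×9.60−13300×1.32)/0.47 = -22600 J.
ΔU = nCvΔT = 1.01×12.5×(2080−818) = 15900 J.
Q = ΔU + W = -6660 J.
Net over both steps: W = -22600 J, Q = -2000 J, ΔU = 20600 J.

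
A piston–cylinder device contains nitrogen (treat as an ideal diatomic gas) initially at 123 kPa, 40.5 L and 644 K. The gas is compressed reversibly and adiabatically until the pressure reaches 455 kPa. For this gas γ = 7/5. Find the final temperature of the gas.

936 K

Adiabatic: T₂/T₁ = (P₂/P₁)^((γ−1)/γ) ⇒ T₂ = 644×(3.70)^0.286 = 936 K; V₂ = 15.9 L.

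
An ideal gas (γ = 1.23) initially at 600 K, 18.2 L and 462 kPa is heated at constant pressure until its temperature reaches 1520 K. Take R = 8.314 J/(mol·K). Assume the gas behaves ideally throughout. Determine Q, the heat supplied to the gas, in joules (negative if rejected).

68900 J

n = P₁V₁/(RT₁) = 462×18.2/(8.314×600) = 1.69 mol.
Isobaric: P stays 462 kPa; V/T = const ⇒ T₂ = 1520 K, V₂ = 46.1 L.
W = PΔV = 462×(46.1−18.2) kPa·L = 12900 J.
ΔU = nCvΔT = 1.69×36.1×(1520−600) = 56100 J.
Q = ΔU + W = nCpΔT = 68900 J.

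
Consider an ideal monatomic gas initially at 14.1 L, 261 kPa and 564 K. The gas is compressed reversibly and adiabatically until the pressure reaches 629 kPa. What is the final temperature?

Adiabatic: T₂/T₁ = (P₂/P₁)^((γ−1)/γ) ⇒ T₂ = 564×(2.41)^0.400 = 802 K; V₂ = 8.32 L.

802 K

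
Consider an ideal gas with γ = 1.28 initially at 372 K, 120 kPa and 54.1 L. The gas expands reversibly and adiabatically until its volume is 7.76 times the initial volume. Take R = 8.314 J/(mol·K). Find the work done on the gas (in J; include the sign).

n = P₁V₁/(RT₁) = 120×54.1/(8.314×372) = 2.10 mol.
Adiabatic: TV^(γ−1) = const ⇒ T₂ = 372×(0.129)^0.280 = 210 K; PV^γ = const ⇒ P₂ = 8.71 kPa.
ΔU = nCvΔT = 2.10×29.7×(210−372) = -10100 J.
Q = 0 for an adiabatic process, so W = −ΔU = 10100 J.
Work done on the gas = −W_by = -10100 J.

-10100 J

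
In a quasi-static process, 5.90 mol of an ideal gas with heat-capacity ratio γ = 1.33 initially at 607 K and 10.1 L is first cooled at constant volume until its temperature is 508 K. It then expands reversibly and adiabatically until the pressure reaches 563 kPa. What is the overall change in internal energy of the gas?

P₁ = nRT₁/V₁ = 5.90×8.314×607/10.1 = 2950 kPa.
Step 1 — Isochoric: V stays 10.1 L; P/T = const ⇒ T₂ = 508 K, P₂ = 2470 kPa.
W = 0 (no volume change).
ΔU = nCvΔT = 5.90×25.2×(508−607) = -14700 J.
Q = ΔU = -14700 J.
State after step 1: P = 2470 kPa, V = 10.1 L, T = 508 K.
Step 2 — Adiabatic: T₂/T₁ = (P₂/P₁)^((γ−1)/γ) ⇒ T₂ = 508×(0.228)^0.248 = 352 K; V₂ = 30.7 L.
ΔU = nCvΔT = 5.90×25.2×(352−508) = -23200 J.
Q = 0 for an adiabatic process, so W = −ΔU = 23200 J.
Net over both steps: W = 23200 J, Q = -14700 J, ΔU = -37900 J.

-37900 J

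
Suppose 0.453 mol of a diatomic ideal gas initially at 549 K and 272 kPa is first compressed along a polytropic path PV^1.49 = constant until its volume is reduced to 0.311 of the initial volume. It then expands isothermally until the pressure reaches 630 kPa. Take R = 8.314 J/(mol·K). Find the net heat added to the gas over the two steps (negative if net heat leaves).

V₁ = nRT₁/P₁ = 0.453×8.314×549/272 = 7.60 L.
Step 1 — Polytropic n=1.49: T₂ = T₁(V₁/V₂)^(n−1) = 549×(3.22)^0.49 = 973 K; P₂ = P₁(V₁/V₂)^n = 1550 kPa.
W = (P₁V₁−P₂V₂)/(n−1) = (272×7.60−1550×2.36)/0.49 = -3260 J.
ΔU = nCvΔT = 0.453×20.8×(973−549) = 3990 J.
Q = ΔU + W = 733 J.
State after step 1: P = 1550 kPa, V = 2.36 L, T = 973 K.
Step 2 — Isothermal: T stays 973 K; PV = const ⇒ V₂ = 5.82 L, P₂ = 630 kPa.
ΔU = 0 (ideal gas, T constant).
W = nRT ln(V₂/V₁) = 0.453×8.314×973×ln(2.46) = 3300 J.
Q = ΔU + W = 3300 J.
Net over both steps: W = 40.3 J, Q = 4030 J, ΔU = 3990 J.

4030 J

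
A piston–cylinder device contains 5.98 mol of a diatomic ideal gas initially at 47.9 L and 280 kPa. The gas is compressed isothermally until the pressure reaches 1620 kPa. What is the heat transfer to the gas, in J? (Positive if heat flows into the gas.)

-23500 J

T₁ = P₁V₁/(nR) = 280×47.9/(5.98×8.314) = 270 K.
Isothermal: T stays 270 K; PV = const ⇒ V₂ = 8.28 L, P₂ = 1620 kPa.
ΔU = 0 (ideal gas, T constant).
W = nRT ln(V₂/V₁) = 5.98×8.314×270×ln(0.173) = -23500 J.
Q = ΔU + W = -23500 J.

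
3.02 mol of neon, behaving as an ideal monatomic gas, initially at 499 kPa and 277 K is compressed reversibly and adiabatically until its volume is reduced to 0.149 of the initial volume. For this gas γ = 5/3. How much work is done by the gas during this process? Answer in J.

-26700 J

V₁ = nRT₁/P₁ = 3.02×8.314×277/499 = 13.9 L.
Adiabatic: TV^(γ−1) = const ⇒ T₂ = 277×(6.71)^0.667 = 986 K; PV^γ = const ⇒ P₂ = 11900 kPa.
ΔU = nCvΔT = 3.02×12.5×(986−277) = 26700 J.
Q = 0 for an adiabatic process, so W = −ΔU = -26700 J.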